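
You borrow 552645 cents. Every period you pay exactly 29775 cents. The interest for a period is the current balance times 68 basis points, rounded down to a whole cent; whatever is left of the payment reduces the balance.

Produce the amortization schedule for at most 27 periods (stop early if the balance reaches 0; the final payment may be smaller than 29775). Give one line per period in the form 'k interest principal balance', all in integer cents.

1 3757 26018 526627
2 3581 26194 500433
3 3402 26373 474060
4 3223 26552 447508
5 3043 26732 420776
6 2861 26914 393862
7 2678 27097 366765
8 2494 27281 339484
9 2308 27467 312017
10 2121 27654 284363
11 1933 27842 256521
12 1744 28031 228490
13 1553 28222 200268
14 1361 28414 171854
15 1168 28607 143247
16 974 28801 114446
17 778 28997 85449
18 581 29194 56255
19 382 29393 26862
20 182 26862 0

1. interest=⌊552645·68/10000⌋=3757; principal=29775-3757=26018; balance=552645-26018=526627
2. interest=⌊526627·68/10000⌋=3581; principal=29775-3581=26194; balance=526627-26194=500433
3. interest=⌊500433·68/10000⌋=3402; principal=29775-3402=26373; balance=500433-26373=474060
4. interest=⌊474060·68/10000⌋=3223; principal=29775-3223=26552; balance=474060-26552=447508
5. interest=⌊447508·68/10000⌋=3043; principal=29775-3043=26732; balance=447508-26732=420776
6. interest=⌊420776·68/10000⌋=2861; principal=29775-2861=26914; balance=420776-26914=393862
7. interest=⌊393862·68/10000⌋=2678; principal=29775-2678=27097; balance=393862-27097=366765
8. interest=⌊366765·68/10000⌋=2494; principal=29775-2494=27281; balance=366765-27281=339484
9. interest=⌊339484·68/10000⌋=2308; principal=29775-2308=27467; balance=339484-27467=312017
10. interest=⌊312017·68/10000⌋=2121; principal=29775-2121=27654; balance=312017-27654=284363
11. interest=⌊284363·68/10000⌋=1933; principal=29775-1933=27842; balance=284363-27842=256521
12. interest=⌊256521·68/10000⌋=1744; principal=29775-1744=28031; balance=256521-28031=228490
13. interest=⌊228490·68/10000⌋=1553; principal=29775-1553=28222; balance=228490-28222=200268
14. interest=⌊200268·68/10000⌋=1361; principal=29775-1361=28414; balance=200268-28414=171854
15. interest=⌊171854·68/10000⌋=1168; principal=29775-1168=28607; balance=171854-28607=143247
16. interest=⌊143247·68/10000⌋=974; principal=29775-974=28801; balance=143247-28801=114446
17. interest=⌊114446·68/10000⌋=778; principal=29775-778=28997; balance=114446-28997=85449
18. interest=⌊85449·68/10000⌋=581; principal=29775-581=29194; balance=85449-29194=56255
19. interest=⌊56255·68/10000⌋=382; principal=29775-382=29393; balance=56255-29393=26862
20. interest=⌊26862·68/10000⌋=182; principal=min(29775-182,26862)=26862; balance=26862-26862=0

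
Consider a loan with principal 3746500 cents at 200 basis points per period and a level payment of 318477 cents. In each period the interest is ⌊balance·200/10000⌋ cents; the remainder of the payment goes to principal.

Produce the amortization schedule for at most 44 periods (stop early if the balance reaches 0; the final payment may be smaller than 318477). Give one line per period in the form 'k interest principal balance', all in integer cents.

1 74930 243547 3502953
2 70059 248418 3254535
3 65090 253387 3001148
4 60022 258455 2742693
5 54853 263624 2479069
6 49581 268896 2210173
7 44203 274274 1935899
8 38717 279760 1656139
9 33122 285355 1370784
10 27415 291062 1079722
11 21594 296883 782839
12 15656 302821 480018
13 9600 308877 171141
14 3422 171141 0

1. interest=⌊3746500·200/10000⌋=74930; principal=318477-74930=243547; balance=3746500-243547=3502953
2. interest=⌊3502953·200/10000⌋=70059; principal=318477-70059=248418; balance=3502953-248418=3254535
3. interest=⌊3254535·200/10000⌋=65090; principal=318477-65090=253387; balance=3254535-253387=3001148
4. interest=⌊3001148·200/10000⌋=60022; principal=318477-60022=258455; balance=3001148-258455=2742693
5. interest=⌊2742693·200/10000⌋=54853; principal=318477-54853=263624; balance=2742693-263624=2479069
6. interest=⌊2479069·200/10000⌋=49581; principal=318477-49581=268896; balance=2479069-268896=2210173
7. interest=⌊2210173·200/10000⌋=44203; principal=318477-44203=274274; balance=2210173-274274=1935899
8. interest=⌊1935899·200/10000⌋=38717; principal=318477-38717=279760; balance=1935899-279760=1656139
9. interest=⌊1656139·200/10000⌋=33122; principal=318477-33122=285355; balance=1656139-285355=1370784
10. interest=⌊1370784·200/10000⌋=27415; principal=318477-27415=291062; balance=1370784-291062=1079722
11. interest=⌊1079722·200/10000⌋=21594; principal=318477-21594=296883; balance=1079722-296883=782839
12. interest=⌊782839·200/10000⌋=15656; principal=318477-15656=302821; balance=782839-302821=480018
13. interest=⌊480018·200/10000⌋=9600; principal=318477-9600=308877; balance=480018-308877=171141
14. interest=⌊171141·200/10000⌋=3422; principal=min(318477-3422,171141)=171141; balance=171141-171141=0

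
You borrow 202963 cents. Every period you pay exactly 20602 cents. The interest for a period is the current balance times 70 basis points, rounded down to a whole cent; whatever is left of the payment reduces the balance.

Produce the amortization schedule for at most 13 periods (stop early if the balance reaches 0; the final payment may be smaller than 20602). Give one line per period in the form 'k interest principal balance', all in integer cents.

1. interest=⌊202963·70/10000⌋=1420; principal=20602-1420=19182; balance=202963-19182=183781
2. interest=⌊183781·70/10000⌋=1286; principal=20602-1286=19316; balance=183781-19316=164465
3. interest=⌊164465·70/10000⌋=1151; principal=20602-1151=19451; balance=164465-19451=145014
4. interest=⌊145014·70/10000⌋=1015; principal=20602-1015=19587; balance=145014-19587=125427
5. interest=⌊125427·70/10000⌋=877; principal=20602-877=19725; balance=125427-19725=105702
6. interest=⌊105702·70/10000⌋=739; principal=20602-739=19863; balance=105702-19863=85839
7. interest=⌊85839·70/10000⌋=600; principal=20602-600=20002; balance=85839-20002=65837
8. interest=⌊65837·70/10000⌋=460; principal=20602-460=20142; balance=65837-20142=45695
9. interest=⌊45695·70/10000⌋=319; principal=20602-319=20283; balance=45695-20283=25412
10. interest=⌊25412·70/10000⌋=177; principal=20602-177=20425; balance=25412-20425=4987
11. interest=⌊4987·70/10000⌋=34; principal=min(20602-34,4987)=4987; balance=4987-4987=0

1 1420 19182 183781
2 1286 19316 164465
3 1151 19451 145014
4 1015 19587 125427
5 877 19725 105702
6 739 19863 85839
7 600 20002 65837
8 460 20142 45695
9 319 20283 25412
10 177 20425 4987
11 34 4987 0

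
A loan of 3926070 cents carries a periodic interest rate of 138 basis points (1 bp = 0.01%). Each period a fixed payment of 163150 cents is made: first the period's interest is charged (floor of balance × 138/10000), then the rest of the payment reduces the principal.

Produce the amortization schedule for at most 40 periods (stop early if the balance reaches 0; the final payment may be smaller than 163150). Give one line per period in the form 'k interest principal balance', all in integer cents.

1. interest=⌊3926070·138/10000⌋=54179; principal=163150-54179=108971; balance=3926070-108971=3817099
2. interest=⌊3817099·138/10000⌋=52675; principal=163150-52675=110475; balance=3817099-110475=3706624
3. interest=⌊3706624·138/10000⌋=51151; principal=163150-51151=111999; balance=3706624-111999=3594625
4. interest=⌊3594625·138/10000⌋=49605; principal=163150-49605=113545; balance=3594625-113545=3481080
5. interest=⌊3481080·138/10000⌋=48038; principal=163150-48038=115112; balance=3481080-115112=3365968
6. interest=⌊3365968·138/10000⌋=46450; principal=163150-46450=116700; balance=3365968-116700=3249268
7. interest=⌊3249268·138/10000⌋=44839; principal=163150-44839=118311; balance=3249268-118311=3130957
8. interest=⌊3130957·138/10000⌋=43207; principal=163150-43207=119943; balance=3130957-119943=3011014
9. interest=⌊3011014·138/10000⌋=41551; principal=163150-41551=121599; balance=3011014-121599=2889415
10. interest=⌊2889415·138/10000⌋=39873; principal=163150-39873=123277; balance=2889415-123277=2766138
11. interest=⌊2766138·138/10000⌋=38172; principal=163150-38172=124978; balance=2766138-124978=2641160
12. interest=⌊2641160·138/10000⌋=36448; principal=163150-36448=126702; balance=2641160-126702=2514458
13. interest=⌊2514458·138/10000⌋=34699; principal=163150-34699=128451; balance=2514458-128451=2386007
14. interest=⌊2386007·138/10000⌋=32926; principal=163150-32926=130224; balance=2386007-130224=2255783
15. interest=⌊2255783·138/10000⌋=31129; principal=163150-31129=132021; balance=2255783-132021=2123762
16. interest=⌊2123762·138/10000⌋=29307; principal=163150-29307=133843; balance=2123762-133843=1989919
17. interest=⌊1989919·138/10000⌋=27460; principal=163150-27460=135690; balance=1989919-135690=1854229
18. interest=⌊1854229·138/10000⌋=25588; principal=163150-25588=137562; balance=1854229-137562=1716667
19. interest=⌊1716667·138/10000⌋=23690; principal=163150-23690=139460; balance=1716667-139460=1577207
20. interest=⌊1577207·138/10000⌋=21765; principal=163150-21765=141385; balance=1577207-141385=1435822
21. interest=⌊1435822·138/10000⌋=19814; principal=163150-19814=143336; balance=1435822-143336=1292486
22. interest=⌊1292486·138/10000⌋=17836; principal=163150-17836=145314; balance=1292486-145314=1147172
23. interest=⌊1147172·138/10000⌋=15830; principal=163150-15830=147320; balance=1147172-147320=999852
24. interest=⌊999852·138/10000⌋=13797; principal=163150-13797=149353; balance=999852-149353=850499
25. interest=⌊850499·138/10000⌋=11736; principal=163150-11736=151414; balance=850499-151414=699085
26. interest=⌊699085·138/10000⌋=9647; principal=163150-9647=153503; balance=699085-153503=545582
27. interest=⌊545582·138/10000⌋=7529; principal=163150-7529=155621; balance=545582-155621=389961
28. interest=⌊389961·138/10000⌋=5381; principal=163150-5381=157769; balance=389961-157769=232192
29. interest=⌊232192·138/10000⌋=3204; principal=163150-3204=159946; balance=232192-159946=72246
30. interest=⌊72246·138/10000⌋=996; principal=min(163150-996,72246)=72246; balance=72246-72246=0

1 54179 108971 3817099
2 52675 110475 3706624
3 51151 111999 3594625
4 49605 113545 3481080
5 48038 115112 3365968
6 46450 116700 3249268
7 44839 118311 3130957
8 43207 119943 3011014
9 41551 121599 2889415
10 39873 123277 2766138
11 38172 124978 2641160
12 36448 126702 2514458
13 34699 128451 2386007
14 32926 130224 2255783
15 31129 132021 2123762
16 29307 133843 1989919
17 27460 135690 1854229
18 25588 137562 1716667
19 23690 139460 1577207
20 21765 141385 1435822
21 19814 143336 1292486
22 17836 145314 1147172
23 15830 147320 999852
24 13797 149353 850499
25 11736 151414 699085
26 9647 153503 545582
27 7529 155621 389961
28 5381 157769 232192
29 3204 159946 72246
30 996 72246 0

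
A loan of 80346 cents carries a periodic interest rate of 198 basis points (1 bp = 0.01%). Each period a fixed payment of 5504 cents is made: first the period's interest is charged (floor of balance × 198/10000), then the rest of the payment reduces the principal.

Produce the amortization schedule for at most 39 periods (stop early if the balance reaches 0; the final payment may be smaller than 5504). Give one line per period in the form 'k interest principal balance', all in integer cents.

1 1590 3914 76432
2 1513 3991 72441
3 1434 4070 68371
4 1353 4151 64220
5 1271 4233 59987
6 1187 4317 55670
7 1102 4402 51268
8 1015 4489 46779
9 926 4578 42201
10 835 4669 37532
11 743 4761 32771
12 648 4856 27915
13 552 4952 22963
14 454 5050 17913
15 354 5150 12763
16 252 5252 7511
17 148 5356 2155
18 42 2155 0

1. interest=⌊80346·198/10000⌋=1590; principal=5504-1590=3914; balance=80346-3914=76432
2. interest=⌊76432·198/10000⌋=1513; principal=5504-1513=3991; balance=76432-3991=72441
3. interest=⌊72441·198/10000⌋=1434; principal=5504-1434=4070; balance=72441-4070=68371
4. interest=⌊68371·198/10000⌋=1353; principal=5504-1353=4151; balance=68371-4151=64220
5. interest=⌊64220·198/10000⌋=1271; principal=5504-1271=4233; balance=64220-4233=59987
6. interest=⌊59987·198/10000⌋=1187; principal=5504-1187=4317; balance=59987-4317=55670
7. interest=⌊55670·198/10000⌋=1102; principal=5504-1102=4402; balance=55670-4402=51268
8. interest=⌊51268·198/10000⌋=1015; principal=5504-1015=4489; balance=51268-4489=46779
9. interest=⌊46779·198/10000⌋=926; principal=5504-926=4578; balance=46779-4578=42201
10. interest=⌊42201·198/10000⌋=835; principal=5504-835=4669; balance=42201-4669=37532
11. interest=⌊37532·198/10000⌋=743; principal=5504-743=4761; balance=37532-4761=32771
12. interest=⌊32771·198/10000⌋=648; principal=5504-648=4856; balance=32771-4856=27915
13. interest=⌊27915·198/10000⌋=552; principal=5504-552=4952; balance=27915-4952=22963
14. interest=⌊22963·198/10000⌋=454; principal=5504-454=5050; balance=22963-5050=17913
15. interest=⌊17913·198/10000⌋=354; principal=5504-354=5150; balance=17913-5150=12763
16. interest=⌊12763·198/10000⌋=252; principal=5504-252=5252; balance=12763-5252=7511
17. interest=⌊7511·198/10000⌋=148; principal=5504-148=5356; balance=7511-5356=2155
18. interest=⌊2155·198/10000⌋=42; principal=min(5504-42,2155)=2155; balance=2155-2155=0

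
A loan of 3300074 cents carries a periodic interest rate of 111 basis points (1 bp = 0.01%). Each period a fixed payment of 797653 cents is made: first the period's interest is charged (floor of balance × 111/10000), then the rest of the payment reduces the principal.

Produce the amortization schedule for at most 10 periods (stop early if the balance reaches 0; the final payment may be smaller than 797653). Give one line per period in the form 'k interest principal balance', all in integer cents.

1 36630 761023 2539051
2 28183 769470 1769581
3 19642 778011 991570
4 11006 786647 204923
5 2274 204923 0

1. interest=⌊3300074·111/10000⌋=36630; principal=797653-36630=761023; balance=3300074-761023=2539051
2. interest=⌊2539051·111/10000⌋=28183; principal=797653-28183=769470; balance=2539051-769470=1769581
3. interest=⌊1769581·111/10000⌋=19642; principal=797653-19642=778011; balance=1769581-778011=991570
4. interest=⌊991570·111/10000⌋=11006; principal=797653-11006=786647; balance=991570-786647=204923
5. interest=⌊204923·111/10000⌋=2274; principal=min(797653-2274,204923)=204923; balance=204923-204923=0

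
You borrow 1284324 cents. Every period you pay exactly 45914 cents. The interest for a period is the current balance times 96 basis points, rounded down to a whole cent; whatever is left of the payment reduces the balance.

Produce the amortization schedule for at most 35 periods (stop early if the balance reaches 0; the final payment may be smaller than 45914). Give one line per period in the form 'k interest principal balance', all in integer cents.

1 12329 33585 1250739
2 12007 33907 1216832
3 11681 34233 1182599
4 11352 34562 1148037
5 11021 34893 1113144
6 10686 35228 1077916
7 10347 35567 1042349
8 10006 35908 1006441
9 9661 36253 970188
10 9313 36601 933587
11 8962 36952 896635
12 8607 37307 859328
13 8249 37665 821663
14 7887 38027 783636
15 7522 38392 745244
16 7154 38760 706484
17 6782 39132 667352
18 6406 39508 627844
19 6027 39887 587957
20 5644 40270 547687
21 5257 40657 507030
22 4867 41047 465983
23 4473 41441 424542
24 4075 41839 382703
25 3673 42241 340462
26 3268 42646 297816
27 2859 43055 254761
28 2445 43469 211292
29 2028 43886 167406
30 1607 44307 123099
31 1181 44733 78366
32 752 45162 33204
33 318 33204 0

1. interest=⌊1284324·96/10000⌋=12329; principal=45914-12329=33585; balance=1284324-33585=1250739
2. interest=⌊1250739·96/10000⌋=12007; principal=45914-12007=33907; balance=1250739-33907=1216832
3. interest=⌊1216832·96/10000⌋=11681; principal=45914-11681=34233; balance=1216832-34233=1182599
4. interest=⌊1182599·96/10000⌋=11352; principal=45914-11352=34562; balance=1182599-34562=1148037
5. interest=⌊1148037·96/10000⌋=11021; principal=45914-11021=34893; balance=1148037-34893=1113144
6. interest=⌊1113144·96/10000⌋=10686; principal=45914-10686=35228; balance=1113144-35228=1077916
7. interest=⌊1077916·96/10000⌋=10347; principal=45914-10347=35567; balance=1077916-35567=1042349
8. interest=⌊1042349·96/10000⌋=10006; principal=45914-10006=35908; balance=1042349-35908=1006441
9. interest=⌊1006441·96/10000⌋=9661; principal=45914-9661=36253; balance=1006441-36253=970188
10. interest=⌊970188·96/10000⌋=9313; principal=45914-9313=36601; balance=970188-36601=933587
11. interest=⌊933587·96/10000⌋=8962; principal=45914-8962=36952; balance=933587-36952=896635
12. interest=⌊896635·96/10000⌋=8607; principal=45914-8607=37307; balance=896635-37307=859328
13. interest=⌊859328·96/10000⌋=8249; principal=45914-8249=37665; balance=859328-37665=821663
14. interest=⌊821663·96/10000⌋=7887; principal=45914-7887=38027; balance=821663-38027=783636
15. interest=⌊783636·96/10000⌋=7522; principal=45914-7522=38392; balance=783636-38392=745244
16. interest=⌊745244·96/10000⌋=7154; principal=45914-7154=38760; balance=745244-38760=706484
17. interest=⌊706484·96/10000⌋=6782; principal=45914-6782=39132; balance=706484-39132=667352
18. interest=⌊667352·96/10000⌋=6406; principal=45914-6406=39508; balance=667352-39508=627844
19. interest=⌊627844·96/10000⌋=6027; principal=45914-6027=39887; balance=627844-39887=587957
20. interest=⌊587957·96/10000⌋=5644; principal=45914-5644=40270; balance=587957-40270=547687
21. interest=⌊547687·96/10000⌋=5257; principal=45914-5257=40657; balance=547687-40657=507030
22. interest=⌊507030·96/10000⌋=4867; principal=45914-4867=41047; balance=507030-41047=465983
23. interest=⌊465983·96/10000⌋=4473; principal=45914-4473=41441; balance=465983-41441=424542
24. interest=⌊424542·96/10000⌋=4075; principal=45914-4075=41839; balance=424542-41839=382703
25. interest=⌊382703·96/10000⌋=3673; principal=45914-3673=42241; balance=382703-42241=340462
26. interest=⌊340462·96/10000⌋=3268; principal=45914-3268=42646; balance=340462-42646=297816
27. interest=⌊297816·96/10000⌋=2859; principal=45914-2859=43055; balance=297816-43055=254761
28. interest=⌊254761·96/10000⌋=2445; principal=45914-2445=43469; balance=254761-43469=211292
29. interest=⌊211292·96/10000⌋=2028; principal=45914-2028=43886; balance=211292-43886=167406
30. interest=⌊167406·96/10000⌋=1607; principal=45914-1607=44307; balance=167406-44307=123099
31. interest=⌊123099·96/10000⌋=1181; principal=45914-1181=44733; balance=123099-44733=78366
32. interest=⌊78366·96/10000⌋=752; principal=45914-752=45162; balance=78366-45162=33204
33. interest=⌊33204·96/10000⌋=318; principal=min(45914-318,33204)=33204; balance=33204-33204=0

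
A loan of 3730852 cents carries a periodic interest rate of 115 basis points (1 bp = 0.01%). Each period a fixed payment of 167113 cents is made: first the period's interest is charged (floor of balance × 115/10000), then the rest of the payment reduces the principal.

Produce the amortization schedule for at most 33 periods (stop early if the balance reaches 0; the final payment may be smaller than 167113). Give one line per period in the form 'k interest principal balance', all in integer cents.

1. interest=⌊3730852·115/10000⌋=42904; principal=167113-42904=124209; balance=3730852-124209=3606643
2. interest=⌊3606643·115/10000⌋=41476; principal=167113-41476=125637; balance=3606643-125637=3481006
3. interest=⌊3481006·115/10000⌋=40031; principal=167113-40031=127082; balance=3481006-127082=3353924
4. interest=⌊3353924·115/10000⌋=38570; principal=167113-38570=128543; balance=3353924-128543=3225381
5. interest=⌊3225381·115/10000⌋=37091; principal=167113-37091=130022; balance=3225381-130022=3095359
6. interest=⌊3095359·115/10000⌋=35596; principal=167113-35596=131517; balance=3095359-131517=2963842
7. interest=⌊2963842·115/10000⌋=34084; principal=167113-34084=133029; balance=2963842-133029=2830813
8. interest=⌊2830813·115/10000⌋=32554; principal=167113-32554=134559; balance=2830813-134559=2696254
9. interest=⌊2696254·115/10000⌋=31006; principal=167113-31006=136107; balance=2696254-136107=2560147
10. interest=⌊2560147·115/10000⌋=29441; principal=167113-29441=137672; balance=2560147-137672=2422475
11. interest=⌊2422475·115/10000⌋=27858; principal=167113-27858=139255; balance=2422475-139255=2283220
12. interest=⌊2283220·115/10000⌋=26257; principal=167113-26257=140856; balance=2283220-140856=2142364
13. interest=⌊2142364·115/10000⌋=24637; principal=167113-24637=142476; balance=2142364-142476=1999888
14. interest=⌊1999888·115/10000⌋=22998; principal=167113-22998=144115; balance=1999888-144115=1855773
15. interest=⌊1855773·115/10000⌋=21341; principal=167113-21341=145772; balance=1855773-145772=1710001
16. interest=⌊1710001·115/10000⌋=19665; principal=167113-19665=147448; balance=1710001-147448=1562553
17. interest=⌊1562553·115/10000⌋=17969; principal=167113-17969=149144; balance=1562553-149144=1413409
18. interest=⌊1413409·115/10000⌋=16254; principal=167113-16254=150859; balance=1413409-150859=1262550
19. interest=⌊1262550·115/10000⌋=14519; principal=167113-14519=152594; balance=1262550-152594=1109956
20. interest=⌊1109956·115/10000⌋=12764; principal=167113-12764=154349; balance=1109956-154349=955607
21. interest=⌊955607·115/10000⌋=10989; principal=167113-10989=156124; balance=955607-156124=799483
22. interest=⌊799483·115/10000⌋=9194; principal=167113-9194=157919; balance=799483-157919=641564
23. interest=⌊641564·115/10000⌋=7377; principal=167113-7377=159736; balance=641564-159736=481828
24. interest=⌊481828·115/10000⌋=5541; principal=167113-5541=161572; balance=481828-161572=320256
25. interest=⌊320256·115/10000⌋=3682; principal=167113-3682=163431; balance=320256-163431=156825
26. interest=⌊156825·115/10000⌋=1803; principal=min(167113-1803,156825)=156825; balance=156825-156825=0

1 42904 124209 3606643
2 41476 125637 3481006
3 40031 127082 3353924
4 38570 128543 3225381
5 37091 130022 3095359
6 35596 131517 2963842
7 34084 133029 2830813
8 32554 134559 2696254
9 31006 136107 2560147
10 29441 137672 2422475
11 27858 139255 2283220
12 26257 140856 2142364
13 24637 142476 1999888
14 22998 144115 1855773
15 21341 145772 1710001
16 19665 147448 1562553
17 17969 149144 1413409
18 16254 150859 1262550
19 14519 152594 1109956
20 12764 154349 955607
21 10989 156124 799483
22 9194 157919 641564
23 7377 159736 481828
24 5541 161572 320256
25 3682 163431 156825
26 1803 156825 0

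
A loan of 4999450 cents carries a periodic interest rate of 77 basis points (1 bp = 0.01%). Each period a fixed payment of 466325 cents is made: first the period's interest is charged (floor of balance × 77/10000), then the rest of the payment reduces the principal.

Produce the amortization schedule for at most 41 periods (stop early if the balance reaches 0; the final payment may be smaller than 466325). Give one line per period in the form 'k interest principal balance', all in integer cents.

1. interest=⌊4999450·77/10000⌋=38495; principal=466325-38495=427830; balance=4999450-427830=4571620
2. interest=⌊4571620·77/10000⌋=35201; principal=466325-35201=431124; balance=4571620-431124=4140496
3. interest=⌊4140496·77/10000⌋=31881; principal=466325-31881=434444; balance=4140496-434444=3706052
4. interest=⌊3706052·77/10000⌋=28536; principal=466325-28536=437789; balance=3706052-437789=3268263
5. interest=⌊3268263·77/10000⌋=25165; principal=466325-25165=441160; balance=3268263-441160=2827103
6. interest=⌊2827103·77/10000⌋=21768; principal=466325-21768=444557; balance=2827103-444557=2382546
7. interest=⌊2382546·77/10000⌋=18345; principal=466325-18345=447980; balance=2382546-447980=1934566
8. interest=⌊1934566·77/10000⌋=14896; principal=466325-14896=451429; balance=1934566-451429=1483137
9. interest=⌊1483137·77/10000⌋=11420; principal=466325-11420=454905; balance=1483137-454905=1028232
10. interest=⌊1028232·77/10000⌋=7917; principal=466325-7917=458408; balance=1028232-458408=569824
11. interest=⌊569824·77/10000⌋=4387; principal=466325-4387=461938; balance=569824-461938=107886
12. interest=⌊107886·77/10000⌋=830; principal=min(466325-830,107886)=107886; balance=107886-107886=0

1 38495 427830 4571620
2 35201 431124 4140496
3 31881 434444 3706052
4 28536 437789 3268263
5 25165 441160 2827103
6 21768 444557 2382546
7 18345 447980 1934566
8 14896 451429 1483137
9 11420 454905 1028232
10 7917 458408 569824
11 4387 461938 107886
12 830 107886 0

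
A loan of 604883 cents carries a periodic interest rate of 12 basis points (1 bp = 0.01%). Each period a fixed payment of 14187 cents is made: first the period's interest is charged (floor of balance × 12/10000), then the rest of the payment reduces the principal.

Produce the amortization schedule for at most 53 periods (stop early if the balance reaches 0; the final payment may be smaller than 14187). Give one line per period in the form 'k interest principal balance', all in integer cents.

1 725 13462 591421
2 709 13478 577943
3 693 13494 564449
4 677 13510 550939
5 661 13526 537413
6 644 13543 523870
7 628 13559 510311
8 612 13575 496736
9 596 13591 483145
10 579 13608 469537
11 563 13624 455913
12 547 13640 442273
13 530 13657 428616
14 514 13673 414943
15 497 13690 401253
16 481 13706 387547
17 465 13722 373825
18 448 13739 360086
19 432 13755 346331
20 415 13772 332559
21 399 13788 318771
22 382 13805 304966
23 365 13822 291144
24 349 13838 277306
25 332 13855 263451
26 316 13871 249580
27 299 13888 235692
28 282 13905 221787
29 266 13921 207866
30 249 13938 193928
31 232 13955 179973
32 215 13972 166001
33 199 13988 152013
34 182 14005 138008
35 165 14022 123986
36 148 14039 109947
37 131 14056 95891
38 115 14072 81819
39 98 14089 67730
40 81 14106 53624
41 64 14123 39501
42 47 14140 25361
43 30 14157 11204
44 13 11204 0

1. interest=⌊604883·12/10000⌋=725; principal=14187-725=13462; balance=604883-13462=591421
2. interest=⌊591421·12/10000⌋=709; principal=14187-709=13478; balance=591421-13478=577943
3. interest=⌊577943·12/10000⌋=693; principal=14187-693=13494; balance=577943-13494=564449
4. interest=⌊564449·12/10000⌋=677; principal=14187-677=13510; balance=564449-13510=550939
5. interest=⌊550939·12/10000⌋=661; principal=14187-661=13526; balance=550939-13526=537413
6. interest=⌊537413·12/10000⌋=644; principal=14187-644=13543; balance=537413-13543=523870
7. interest=⌊523870·12/10000⌋=628; principal=14187-628=13559; balance=523870-13559=510311
8. interest=⌊510311·12/10000⌋=612; principal=14187-612=13575; balance=510311-13575=496736
9. interest=⌊496736·12/10000⌋=596; principal=14187-596=13591; balance=496736-13591=483145
10. interest=⌊483145·12/10000⌋=579; principal=14187-579=13608; balance=483145-13608=469537
11. interest=⌊469537·12/10000⌋=563; principal=14187-563=13624; balance=469537-13624=455913
12. interest=⌊455913·12/10000⌋=547; principal=14187-547=13640; balance=455913-13640=442273
13. interest=⌊442273·12/10000⌋=530; principal=14187-530=13657; balance=442273-13657=428616
14. interest=⌊428616·12/10000⌋=514; principal=14187-514=13673; balance=428616-13673=414943
15. interest=⌊414943·12/10000⌋=497; principal=14187-497=13690; balance=414943-13690=401253
16. interest=⌊401253·12/10000⌋=481; principal=14187-481=13706; balance=401253-13706=387547
17. interest=⌊387547·12/10000⌋=465; principal=14187-465=13722; balance=387547-13722=373825
18. interest=⌊373825·12/10000⌋=448; principal=14187-448=13739; balance=373825-13739=360086
19. interest=⌊360086·12/10000⌋=432; principal=14187-432=13755; balance=360086-13755=346331
20. interest=⌊346331·12/10000⌋=415; principal=14187-415=13772; balance=346331-13772=332559
21. interest=⌊332559·12/10000⌋=399; principal=14187-399=13788; balance=332559-13788=318771
22. interest=⌊318771·12/10000⌋=382; principal=14187-382=13805; balance=318771-13805=304966
23. interest=⌊304966·12/10000⌋=365; principal=14187-365=13822; balance=304966-13822=291144
24. interest=⌊291144·12/10000⌋=349; principal=14187-349=13838; balance=291144-13838=277306
25. interest=⌊277306·12/10000⌋=332; principal=14187-332=13855; balance=277306-13855=263451
26. interest=⌊263451·12/10000⌋=316; principal=14187-316=13871; balance=263451-13871=249580
27. interest=⌊249580·12/10000⌋=299; principal=14187-299=13888; balance=249580-13888=235692
28. interest=⌊235692·12/10000⌋=282; principal=14187-282=13905; balance=235692-13905=221787
29. interest=⌊221787·12/10000⌋=266; principal=14187-266=13921; balance=221787-13921=207866
30. interest=⌊207866·12/10000⌋=249; principal=14187-249=13938; balance=207866-13938=193928
31. interest=⌊193928·12/10000⌋=232; principal=14187-232=13955; balance=193928-13955=179973
32. interest=⌊179973·12/10000⌋=215; principal=14187-215=13972; balance=179973-13972=166001
33. interest=⌊166001·12/10000⌋=199; principal=14187-199=13988; balance=166001-13988=152013
34. interest=⌊152013·12/10000⌋=182; principal=14187-182=14005; balance=152013-14005=138008
35. interest=⌊138008·12/10000⌋=165; principal=14187-165=14022; balance=138008-14022=123986
36. interest=⌊123986·12/10000⌋=148; principal=14187-148=14039; balance=123986-14039=109947
37. interest=⌊109947·12/10000⌋=131; principal=14187-131=14056; balance=109947-14056=95891
38. interest=⌊95891·12/10000⌋=115; principal=14187-115=14072; balance=95891-14072=81819
39. interest=⌊81819·12/10000⌋=98; principal=14187-98=14089; balance=81819-14089=67730
40. interest=⌊67730·12/10000⌋=81; principal=14187-81=14106; balance=67730-14106=53624
41. interest=⌊53624·12/10000⌋=64; principal=14187-64=14123; balance=53624-14123=39501
42. interest=⌊39501·12/10000⌋=47; principal=14187-47=14140; balance=39501-14140=25361
43. interest=⌊25361·12/10000⌋=30; principal=14187-30=14157; balance=25361-14157=11204
44. interest=⌊11204·12/10000⌋=13; principal=min(14187-13,11204)=11204; balance=11204-11204=0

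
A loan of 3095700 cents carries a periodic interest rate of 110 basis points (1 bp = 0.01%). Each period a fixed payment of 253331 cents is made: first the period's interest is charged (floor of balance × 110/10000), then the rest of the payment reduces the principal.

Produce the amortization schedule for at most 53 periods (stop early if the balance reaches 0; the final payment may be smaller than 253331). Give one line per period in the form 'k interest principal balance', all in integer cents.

1 34052 219279 2876421
2 31640 221691 2654730
3 29202 224129 2430601
4 26736 226595 2204006
5 24244 229087 1974919
6 21724 231607 1743312
7 19176 234155 1509157
8 16600 236731 1272426
9 13996 239335 1033091
10 11364 241967 791124
11 8702 244629 546495
12 6011 247320 299175
13 3290 250041 49134
14 540 49134 0

1. interest=⌊3095700·110/10000⌋=34052; principal=253331-34052=219279; balance=3095700-219279=2876421
2. interest=⌊2876421·110/10000⌋=31640; principal=253331-31640=221691; balance=2876421-221691=2654730
3. interest=⌊2654730·110/10000⌋=29202; principal=253331-29202=224129; balance=2654730-224129=2430601
4. interest=⌊2430601·110/10000⌋=26736; principal=253331-26736=226595; balance=2430601-226595=2204006
5. interest=⌊2204006·110/10000⌋=24244; principal=253331-24244=229087; balance=2204006-229087=1974919
6. interest=⌊1974919·110/10000⌋=21724; principal=253331-21724=231607; balance=1974919-231607=1743312
7. interest=⌊1743312·110/10000⌋=19176; principal=253331-19176=234155; balance=1743312-234155=1509157
8. interest=⌊1509157·110/10000⌋=16600; principal=253331-16600=236731; balance=1509157-236731=1272426
9. interest=⌊1272426·110/10000⌋=13996; principal=253331-13996=239335; balance=1272426-239335=1033091
10. interest=⌊1033091·110/10000⌋=11364; principal=253331-11364=241967; balance=1033091-241967=791124
11. interest=⌊791124·110/10000⌋=8702; principal=253331-8702=244629; balance=791124-244629=546495
12. interest=⌊546495·110/10000⌋=6011; principal=253331-6011=247320; balance=546495-247320=299175
13. interest=⌊299175·110/10000⌋=3290; principal=253331-3290=250041; balance=299175-250041=49134
14. interest=⌊49134·110/10000⌋=540; principal=min(253331-540,49134)=49134; balance=49134-49134=0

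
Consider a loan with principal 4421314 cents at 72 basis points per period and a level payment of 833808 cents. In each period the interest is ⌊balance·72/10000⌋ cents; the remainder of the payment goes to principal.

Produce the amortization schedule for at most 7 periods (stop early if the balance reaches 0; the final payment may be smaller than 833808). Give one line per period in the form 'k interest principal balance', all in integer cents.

1 31833 801975 3619339
2 26059 807749 2811590
3 20243 813565 1998025
4 14385 819423 1178602
5 8485 825323 353279
6 2543 353279 0

1. interest=⌊4421314·72/10000⌋=31833; principal=833808-31833=801975; balance=4421314-801975=3619339
2. interest=⌊3619339·72/10000⌋=26059; principal=833808-26059=807749; balance=3619339-807749=2811590
3. interest=⌊2811590·72/10000⌋=20243; principal=833808-20243=813565; balance=2811590-813565=1998025
4. interest=⌊1998025·72/10000⌋=14385; principal=833808-14385=819423; balance=1998025-819423=1178602
5. interest=⌊1178602·72/10000⌋=8485; principal=833808-8485=825323; balance=1178602-825323=353279
6. interest=⌊353279·72/10000⌋=2543; principal=min(833808-2543,353279)=353279; balance=353279-353279=0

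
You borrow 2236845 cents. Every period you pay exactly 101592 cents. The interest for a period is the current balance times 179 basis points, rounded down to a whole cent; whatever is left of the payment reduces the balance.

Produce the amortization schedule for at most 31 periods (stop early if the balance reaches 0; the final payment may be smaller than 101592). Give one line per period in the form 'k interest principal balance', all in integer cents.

1. interest=⌊2236845·179/10000⌋=40039; principal=101592-40039=61553; balance=2236845-61553=2175292
2. interest=⌊2175292·179/10000⌋=38937; principal=101592-38937=62655; balance=2175292-62655=2112637
3. interest=⌊2112637·179/10000⌋=37816; principal=101592-37816=63776; balance=2112637-63776=2048861
4. interest=⌊2048861·179/10000⌋=36674; principal=101592-36674=64918; balance=2048861-64918=1983943
5. interest=⌊1983943·179/10000⌋=35512; principal=101592-35512=66080; balance=1983943-66080=1917863
6. interest=⌊1917863·179/10000⌋=34329; principal=101592-34329=67263; balance=1917863-67263=1850600
7. interest=⌊1850600·179/10000⌋=33125; principal=101592-33125=68467; balance=1850600-68467=1782133
8. interest=⌊1782133·179/10000⌋=31900; principal=101592-31900=69692; balance=1782133-69692=1712441
9. interest=⌊1712441·179/10000⌋=30652; principal=101592-30652=70940; balance=1712441-70940=1641501
10. interest=⌊1641501·179/10000⌋=29382; principal=101592-29382=72210; balance=1641501-72210=1569291
11. interest=⌊1569291·179/10000⌋=28090; principal=101592-28090=73502; balance=1569291-73502=1495789
12. interest=⌊1495789·179/10000⌋=26774; principal=101592-26774=74818; balance=1495789-74818=1420971
13. interest=⌊1420971·179/10000⌋=25435; principal=101592-25435=76157; balance=1420971-76157=1344814
14. interest=⌊1344814·179/10000⌋=24072; principal=101592-24072=77520; balance=1344814-77520=1267294
15. interest=⌊1267294·179/10000⌋=22684; principal=101592-22684=78908; balance=1267294-78908=1188386
16. interest=⌊1188386·179/10000⌋=21272; principal=101592-21272=80320; balance=1188386-80320=1108066
17. interest=⌊1108066·179/10000⌋=19834; principal=101592-19834=81758; balance=1108066-81758=1026308
18. interest=⌊1026308·179/10000⌋=18370; principal=101592-18370=83222; balance=1026308-83222=943086
19. interest=⌊943086·179/10000⌋=16881; principal=101592-16881=84711; balance=943086-84711=858375
20. interest=⌊858375·179/10000⌋=15364; principal=101592-15364=86228; balance=858375-86228=772147
21. interest=⌊772147·179/10000⌋=13821; principal=101592-13821=87771; balance=772147-87771=684376
22. interest=⌊684376·179/10000⌋=12250; principal=101592-12250=89342; balance=684376-89342=595034
23. interest=⌊595034·179/10000⌋=10651; principal=101592-10651=90941; balance=595034-90941=504093
24. interest=⌊504093·179/10000⌋=9023; principal=101592-9023=92569; balance=504093-92569=411524
25. interest=⌊411524·179/10000⌋=7366; principal=101592-7366=94226; balance=411524-94226=317298
26. interest=⌊317298·179/10000⌋=5679; principal=101592-5679=95913; balance=317298-95913=221385
27. interest=⌊221385·179/10000⌋=3962; principal=101592-3962=97630; balance=221385-97630=123755
28. interest=⌊123755·179/10000⌋=2215; principal=101592-2215=99377; balance=123755-99377=24378
29. interest=⌊24378·179/10000⌋=436; principal=min(101592-436,24378)=24378; balance=24378-24378=0

1 40039 61553 2175292
2 38937 62655 2112637
3 37816 63776 2048861
4 36674 64918 1983943
5 35512 66080 1917863
6 34329 67263 1850600
7 33125 68467 1782133
8 31900 69692 1712441
9 30652 70940 1641501
10 29382 72210 1569291
11 28090 73502 1495789
12 26774 74818 1420971
13 25435 76157 1344814
14 24072 77520 1267294
15 22684 78908 1188386
16 21272 80320 1108066
17 19834 81758 1026308
18 18370 83222 943086
19 16881 84711 858375
20 15364 86228 772147
21 13821 87771 684376
22 12250 89342 595034
23 10651 90941 504093
24 9023 92569 411524
25 7366 94226 317298
26 5679 95913 221385
27 3962 97630 123755
28 2215 99377 24378
29 436 24378 0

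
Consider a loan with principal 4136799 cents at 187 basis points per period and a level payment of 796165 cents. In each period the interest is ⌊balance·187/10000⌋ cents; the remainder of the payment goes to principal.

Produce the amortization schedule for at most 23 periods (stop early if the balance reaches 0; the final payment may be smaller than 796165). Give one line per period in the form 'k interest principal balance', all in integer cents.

1. interest=⌊4136799·187/10000⌋=77358; principal=796165-77358=718807; balance=4136799-718807=3417992
2. interest=⌊3417992·187/10000⌋=63916; principal=796165-63916=732249; balance=3417992-732249=2685743
3. interest=⌊2685743·187/10000⌋=50223; principal=796165-50223=745942; balance=2685743-745942=1939801
4. interest=⌊1939801·187/10000⌋=36274; principal=796165-36274=759891; balance=1939801-759891=1179910
5. interest=⌊1179910·187/10000⌋=22064; principal=796165-22064=774101; balance=1179910-774101=405809
6. interest=⌊405809·187/10000⌋=7588; principal=min(796165-7588,405809)=405809; balance=405809-405809=0

1 77358 718807 3417992
2 63916 732249 2685743
3 50223 745942 1939801
4 36274 759891 1179910
5 22064 774101 405809
6 7588 405809 0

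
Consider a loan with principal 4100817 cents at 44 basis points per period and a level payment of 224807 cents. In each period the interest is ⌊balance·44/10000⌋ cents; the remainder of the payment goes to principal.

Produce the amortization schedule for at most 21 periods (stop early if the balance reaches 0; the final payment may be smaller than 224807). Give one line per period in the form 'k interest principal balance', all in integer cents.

1. interest=⌊4100817·44/10000⌋=18043; principal=224807-18043=206764; balance=4100817-206764=3894053
2. interest=⌊3894053·44/10000⌋=17133; principal=224807-17133=207674; balance=3894053-207674=3686379
3. interest=⌊3686379·44/10000⌋=16220; principal=224807-16220=208587; balance=3686379-208587=3477792
4. interest=⌊3477792·44/10000⌋=15302; principal=224807-15302=209505; balance=3477792-209505=3268287
5. interest=⌊3268287·44/10000⌋=14380; principal=224807-14380=210427; balance=3268287-210427=3057860
6. interest=⌊3057860·44/10000⌋=13454; principal=224807-13454=211353; balance=3057860-211353=2846507
7. interest=⌊2846507·44/10000⌋=12524; principal=224807-12524=212283; balance=2846507-212283=2634224
8. interest=⌊2634224·44/10000⌋=11590; principal=224807-11590=213217; balance=2634224-213217=2421007
9. interest=⌊2421007·44/10000⌋=10652; principal=224807-10652=214155; balance=2421007-214155=2206852
10. interest=⌊2206852·44/10000⌋=9710; principal=224807-9710=215097; balance=2206852-215097=1991755
11. interest=⌊1991755·44/10000⌋=8763; principal=224807-8763=216044; balance=1991755-216044=1775711
12. interest=⌊1775711·44/10000⌋=7813; principal=224807-7813=216994; balance=1775711-216994=1558717
13. interest=⌊1558717·44/10000⌋=6858; principal=224807-6858=217949; balance=1558717-217949=1340768
14. interest=⌊1340768·44/10000⌋=5899; principal=224807-5899=218908; balance=1340768-218908=1121860
15. interest=⌊1121860·44/10000⌋=4936; principal=224807-4936=219871; balance=1121860-219871=901989
16. interest=⌊901989·44/10000⌋=3968; principal=224807-3968=220839; balance=901989-220839=681150
17. interest=⌊681150·44/10000⌋=2997; principal=224807-2997=221810; balance=681150-221810=459340
18. interest=⌊459340·44/10000⌋=2021; principal=224807-2021=222786; balance=459340-222786=236554
19. interest=⌊236554·44/10000⌋=1040; principal=224807-1040=223767; balance=236554-223767=12787
20. interest=⌊12787·44/10000⌋=56; principal=min(224807-56,12787)=12787; balance=12787-12787=0

1 18043 206764 3894053
2 17133 207674 3686379
3 16220 208587 3477792
4 15302 209505 3268287
5 14380 210427 3057860
6 13454 211353 2846507
7 12524 212283 2634224
8 11590 213217 2421007
9 10652 214155 2206852
10 9710 215097 1991755
11 8763 216044 1775711
12 7813 216994 1558717
13 6858 217949 1340768
14 5899 218908 1121860
15 4936 219871 901989
16 3968 220839 681150
17 2997 221810 459340
18 2021 222786 236554
19 1040 223767 12787
20 56 12787 0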